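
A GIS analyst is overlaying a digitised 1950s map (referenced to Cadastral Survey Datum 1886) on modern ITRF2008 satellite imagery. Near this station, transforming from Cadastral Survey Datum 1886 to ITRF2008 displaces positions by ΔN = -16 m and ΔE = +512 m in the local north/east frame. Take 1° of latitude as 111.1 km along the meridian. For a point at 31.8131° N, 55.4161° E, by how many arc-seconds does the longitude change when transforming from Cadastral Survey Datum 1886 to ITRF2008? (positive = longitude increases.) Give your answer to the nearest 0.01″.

Δλ = 19.52″

At latitude 31.8131°, cos φ = 0.849772.
1° of longitude at this latitude = 111.1 × cos φ = 94.41 km, so Δλ = 512.0 / 94409.7 = 0.0054232° = 19.523″.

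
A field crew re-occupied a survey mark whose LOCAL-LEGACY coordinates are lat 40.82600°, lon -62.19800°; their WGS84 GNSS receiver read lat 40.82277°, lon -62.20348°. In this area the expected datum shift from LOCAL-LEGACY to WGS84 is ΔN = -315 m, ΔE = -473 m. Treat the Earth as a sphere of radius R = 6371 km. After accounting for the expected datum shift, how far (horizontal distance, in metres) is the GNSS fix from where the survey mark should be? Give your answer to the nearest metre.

46 m

Observed coordinate differences: Δφ = -0.00323°, Δλ = -0.00548°.
Converting to metres (1° lat = 111195 m, cos φ = 0.756698): observed ΔN = -359.2 m, observed ΔE = -461.1 m.
Subtracting the expected shift leaves a residual of -359.2 − (-315) = -44.2 m north and -461.1 − (-473) = 11.9 m east.
Residual distance = √((-44.2)² + 11.9²) = 45.7 m.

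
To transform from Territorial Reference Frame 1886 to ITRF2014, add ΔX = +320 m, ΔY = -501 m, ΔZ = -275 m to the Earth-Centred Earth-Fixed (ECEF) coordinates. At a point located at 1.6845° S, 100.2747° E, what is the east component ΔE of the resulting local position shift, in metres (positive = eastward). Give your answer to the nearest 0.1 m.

The local east axis at (φ, λ) is (−sin λ, cos λ, 0), so ΔE = −sin(100.2747°)·320 + cos(100.2747°)·(-501) = -225.51 m.

ΔE = -225.5 m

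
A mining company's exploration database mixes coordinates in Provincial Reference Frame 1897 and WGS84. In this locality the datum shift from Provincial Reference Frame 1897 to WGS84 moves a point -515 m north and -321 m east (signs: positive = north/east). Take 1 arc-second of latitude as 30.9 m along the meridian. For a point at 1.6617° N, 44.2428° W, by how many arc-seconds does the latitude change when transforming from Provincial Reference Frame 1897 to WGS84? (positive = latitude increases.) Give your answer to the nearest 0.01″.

1″ of latitude = 30.90 m, so Δφ = -515.0 / 30.90 = -16.667″.

Δφ = -16.67″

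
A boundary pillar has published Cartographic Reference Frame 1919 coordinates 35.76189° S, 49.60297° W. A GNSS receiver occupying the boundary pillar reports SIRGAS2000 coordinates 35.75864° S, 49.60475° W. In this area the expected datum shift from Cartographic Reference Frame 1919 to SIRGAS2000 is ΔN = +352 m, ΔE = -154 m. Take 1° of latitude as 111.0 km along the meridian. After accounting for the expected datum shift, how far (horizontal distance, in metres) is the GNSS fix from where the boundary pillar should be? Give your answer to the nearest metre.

11 m

Observed coordinate differences: Δφ = +0.00325°, Δλ = -0.00178°.
Converting to metres (1° lat = 111000 m, cos φ = 0.811453): observed ΔN = 360.8 m, observed ΔE = -160.3 m.
Subtracting the expected shift leaves a residual of 360.8 − (352) = 8.8 m north and -160.3 − (-154) = -6.3 m east.
Residual distance = √(8.8² + (-6.3)²) = 10.8 m.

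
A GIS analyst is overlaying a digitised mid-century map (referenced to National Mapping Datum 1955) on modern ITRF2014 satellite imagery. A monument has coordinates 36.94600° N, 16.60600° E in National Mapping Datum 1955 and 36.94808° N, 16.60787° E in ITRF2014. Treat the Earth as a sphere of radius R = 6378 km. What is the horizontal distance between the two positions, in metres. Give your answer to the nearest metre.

285 m

Δφ = 36.94808° − 36.94600° = +0.00208°; Δλ = 16.60787° − 16.60600° = +0.00187°.
1° along a meridian = πR/180 = 111317 m.
ΔN = Δφ × 111317 = 231.5 m; ΔE = Δλ × 111317 × cos(36.94600°) = +0.00187 × 111317 × 0.799202 = 166.4 m.
Distance = √(ΔE² + ΔN²) = √(166.4² + 231.5²) = 285.1 m.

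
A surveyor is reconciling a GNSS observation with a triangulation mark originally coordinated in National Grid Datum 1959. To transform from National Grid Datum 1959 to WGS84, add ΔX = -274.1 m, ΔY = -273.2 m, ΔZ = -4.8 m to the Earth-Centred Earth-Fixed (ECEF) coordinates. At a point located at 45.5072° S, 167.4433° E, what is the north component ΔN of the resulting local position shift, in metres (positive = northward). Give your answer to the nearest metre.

The local north axis is (−sin φ cos λ, −sin φ sin λ, cos φ), giving ΔN = 190.849 − 42.369 − 3.364 = 145.12 m.

ΔN = 145 m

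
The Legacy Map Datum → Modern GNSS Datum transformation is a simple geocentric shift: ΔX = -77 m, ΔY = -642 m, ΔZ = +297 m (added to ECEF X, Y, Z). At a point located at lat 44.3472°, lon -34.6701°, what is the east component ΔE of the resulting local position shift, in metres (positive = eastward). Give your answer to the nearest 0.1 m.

At φ = 44.3472°, λ = -34.6701°: sin φ = 0.699005, cos φ = 0.715117, sin λ = -0.568850, cos λ = 0.822441.
ΔE = −sin λ·ΔX + cos λ·ΔY = −(-0.568850)·(-77) + (0.822441)·(-642) = -571.81 m.

ΔE = -571.8 m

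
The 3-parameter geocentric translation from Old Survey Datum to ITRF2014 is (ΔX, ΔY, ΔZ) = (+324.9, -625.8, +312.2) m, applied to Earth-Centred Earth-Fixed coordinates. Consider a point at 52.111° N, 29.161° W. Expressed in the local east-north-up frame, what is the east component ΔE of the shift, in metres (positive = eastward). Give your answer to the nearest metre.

The local east axis at (φ, λ) is (−sin λ, cos λ, 0), so ΔE = −sin(-29.161°)·324.9 + cos(-29.161°)·(-625.8) = -388.17 m.

ΔE = -388 m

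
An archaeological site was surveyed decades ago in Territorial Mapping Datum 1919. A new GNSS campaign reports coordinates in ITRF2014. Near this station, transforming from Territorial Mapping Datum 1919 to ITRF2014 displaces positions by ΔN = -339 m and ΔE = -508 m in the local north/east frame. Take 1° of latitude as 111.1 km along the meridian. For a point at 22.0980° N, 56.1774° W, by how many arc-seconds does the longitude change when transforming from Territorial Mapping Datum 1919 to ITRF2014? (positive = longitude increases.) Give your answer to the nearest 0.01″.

Δλ = -17.77″

At latitude 22.0980°, cos φ = 0.926542.
1° of longitude at this latitude = 111.1 × cos φ = 102.94 km, so Δλ = -508.0 / 102938.8 = -0.0049350° = -17.766″.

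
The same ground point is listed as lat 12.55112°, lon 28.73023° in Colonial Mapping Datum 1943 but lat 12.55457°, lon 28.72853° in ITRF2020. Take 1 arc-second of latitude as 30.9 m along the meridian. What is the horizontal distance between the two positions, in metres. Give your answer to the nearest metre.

Δφ = 12.55457° − 12.55112° = +0.00345°; Δλ = 28.72853° − 28.73023° = -0.00170°.
1° of latitude = 3600 × 30.90 = 111240 m.
ΔN = Δφ × 111240 = 383.8 m; ΔE = Δλ × 111240 × cos(12.55112°) = -0.00170 × 111240 × 0.976103 = -184.6 m.
Distance = √(ΔE² + ΔN²) = √((-184.6)² + 383.8²) = 425.9 m.

426 m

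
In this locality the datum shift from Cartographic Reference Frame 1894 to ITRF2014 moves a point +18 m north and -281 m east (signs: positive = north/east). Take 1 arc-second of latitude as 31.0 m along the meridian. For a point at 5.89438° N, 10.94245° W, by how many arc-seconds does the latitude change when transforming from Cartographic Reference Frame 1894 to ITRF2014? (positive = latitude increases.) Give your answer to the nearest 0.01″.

1″ of latitude = 31.00 m, so Δφ = 18.0 / 31.00 = 0.581″.

Δφ = 0.58″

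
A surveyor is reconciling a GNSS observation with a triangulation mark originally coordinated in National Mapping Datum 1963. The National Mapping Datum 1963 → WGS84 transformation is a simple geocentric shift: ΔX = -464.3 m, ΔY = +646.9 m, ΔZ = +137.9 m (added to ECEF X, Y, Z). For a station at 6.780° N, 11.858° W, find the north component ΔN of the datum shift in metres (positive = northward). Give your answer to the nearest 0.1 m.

The local north axis is (−sin φ cos λ, −sin φ sin λ, cos φ), giving ΔN = 53.644 + 15.693 + 136.936 = 206.27 m.

ΔN = 206.3 m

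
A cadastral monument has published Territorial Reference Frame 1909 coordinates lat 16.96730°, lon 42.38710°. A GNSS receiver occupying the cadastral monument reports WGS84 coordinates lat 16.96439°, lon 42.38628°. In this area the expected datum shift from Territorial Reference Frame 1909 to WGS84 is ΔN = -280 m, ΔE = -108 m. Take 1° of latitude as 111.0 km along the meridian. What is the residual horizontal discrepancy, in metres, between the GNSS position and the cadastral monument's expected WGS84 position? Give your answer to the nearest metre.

Observed coordinate differences: Δφ = -0.00291°, Δλ = -0.00082°.
Converting to metres (1° lat = 111000 m, cos φ = 0.956471): observed ΔN = -323.0 m, observed ΔE = -87.1 m.
Subtracting the expected shift leaves a residual of -323.0 − (-280) = -43.0 m north and -87.1 − (-108) = 20.9 m east.
Residual distance = √((-43.0)² + 20.9²) = 47.8 m.

48 m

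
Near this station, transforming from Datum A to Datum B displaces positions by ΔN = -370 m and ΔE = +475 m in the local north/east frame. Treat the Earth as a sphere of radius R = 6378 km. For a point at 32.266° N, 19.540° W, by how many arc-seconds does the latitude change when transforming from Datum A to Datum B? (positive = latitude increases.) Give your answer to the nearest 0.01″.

On a sphere of radius R, 1 rad of latitude = R, so Δφ = ΔN / R = -370.0 / 6378000 = -5.8012e-05 rad = -11.966″.

Δφ = -11.97″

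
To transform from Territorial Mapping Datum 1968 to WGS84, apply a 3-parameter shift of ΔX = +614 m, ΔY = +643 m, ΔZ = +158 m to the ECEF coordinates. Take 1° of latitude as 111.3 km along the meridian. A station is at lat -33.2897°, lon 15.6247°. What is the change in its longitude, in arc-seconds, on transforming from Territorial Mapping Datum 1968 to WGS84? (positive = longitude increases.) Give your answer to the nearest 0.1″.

sin φ = -0.548873, cos φ = 0.835906, sin λ = 0.269335, cos λ = 0.963047.
East component: ΔE = −sin λ·ΔX + cos λ·ΔY = −(0.269335)(614) + (0.963047)(643) = 453.87 m.
1° of latitude spans 111300 m; at latitude φ, 1° of longitude spans that × cos φ = 93036.3 m, so Δλ = 453.87 / 93036.3 × 3600 = 17.562″.

Δλ = 17.6″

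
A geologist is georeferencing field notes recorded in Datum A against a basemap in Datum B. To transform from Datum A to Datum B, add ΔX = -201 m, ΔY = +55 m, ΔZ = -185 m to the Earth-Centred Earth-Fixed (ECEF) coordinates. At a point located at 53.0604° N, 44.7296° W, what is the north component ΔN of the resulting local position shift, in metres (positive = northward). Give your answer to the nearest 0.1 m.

The local north axis is (−sin φ cos λ, −sin φ sin λ, cos φ), giving ΔN = 114.134 + 30.937 − 111.180 = 33.89 m.

ΔN = 33.9 m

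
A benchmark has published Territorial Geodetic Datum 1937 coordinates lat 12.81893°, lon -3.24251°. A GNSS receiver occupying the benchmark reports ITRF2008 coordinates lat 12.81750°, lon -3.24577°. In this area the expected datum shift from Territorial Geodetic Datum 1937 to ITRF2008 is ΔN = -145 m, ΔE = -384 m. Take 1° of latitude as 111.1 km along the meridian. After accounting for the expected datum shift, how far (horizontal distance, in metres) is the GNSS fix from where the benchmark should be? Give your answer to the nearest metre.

34 m

Observed coordinate differences: Δφ = -0.00143°, Δλ = -0.00326°.
Converting to metres (1° lat = 111100 m, cos φ = 0.975076): observed ΔN = -158.9 m, observed ΔE = -353.2 m.
Subtracting the expected shift leaves a residual of -158.9 − (-145) = -13.9 m north and -353.2 − (-384) = 30.8 m east.
Residual distance = √((-13.9)² + 30.8²) = 33.8 m.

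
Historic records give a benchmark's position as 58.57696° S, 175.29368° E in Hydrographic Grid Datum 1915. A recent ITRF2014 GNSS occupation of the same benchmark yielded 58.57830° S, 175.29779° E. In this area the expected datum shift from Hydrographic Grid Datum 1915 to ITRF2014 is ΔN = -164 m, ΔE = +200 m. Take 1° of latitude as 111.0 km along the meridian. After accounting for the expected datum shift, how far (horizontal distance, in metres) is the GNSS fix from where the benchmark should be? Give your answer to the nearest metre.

41 m

Observed coordinate differences: Δφ = -0.00134°, Δλ = +0.00411°.
Converting to metres (1° lat = 111000 m, cos φ = 0.521353): observed ΔN = -148.7 m, observed ΔE = 237.8 m.
Subtracting the expected shift leaves a residual of -148.7 − (-164) = 15.3 m north and 237.8 − (200) = 37.8 m east.
Residual distance = √(15.3² + 37.8²) = 40.8 m.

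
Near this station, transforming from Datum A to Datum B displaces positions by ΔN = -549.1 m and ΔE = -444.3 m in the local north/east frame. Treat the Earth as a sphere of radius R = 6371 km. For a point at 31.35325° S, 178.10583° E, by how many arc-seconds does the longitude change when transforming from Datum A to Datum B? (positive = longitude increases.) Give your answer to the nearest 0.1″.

At latitude -31.35325°, cos φ = 0.853976.
One radian of longitude at latitude φ spans R cos φ, so Δλ = ΔE / (R cos φ) = -444.3 / (6371000 × 0.853976) = -8.1663e-05 rad = -16.844″.

Δλ = -16.8″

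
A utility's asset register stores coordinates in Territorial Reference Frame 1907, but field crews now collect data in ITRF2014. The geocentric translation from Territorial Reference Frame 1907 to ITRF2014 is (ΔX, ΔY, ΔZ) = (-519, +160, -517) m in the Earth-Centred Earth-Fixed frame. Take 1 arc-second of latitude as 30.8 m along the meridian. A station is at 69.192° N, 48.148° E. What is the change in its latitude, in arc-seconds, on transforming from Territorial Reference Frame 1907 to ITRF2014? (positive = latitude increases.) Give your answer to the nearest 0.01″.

sin φ = 0.934776, cos φ = 0.355237, sin λ = 0.744871, cos λ = 0.667209.
North component: ΔN = −sin φ cos λ·ΔX − sin φ sin λ·ΔY + cos φ·ΔZ = −(0.934776)(0.667209)(-519) − (0.934776)(0.744871)(160) + (0.355237)(-517) = 28.63 m.
1° of latitude spans 3600 × 30.80 = 110880 m, so Δφ = 28.63 / 110880 × 3600 = 0.930″.

Δφ = 0.93″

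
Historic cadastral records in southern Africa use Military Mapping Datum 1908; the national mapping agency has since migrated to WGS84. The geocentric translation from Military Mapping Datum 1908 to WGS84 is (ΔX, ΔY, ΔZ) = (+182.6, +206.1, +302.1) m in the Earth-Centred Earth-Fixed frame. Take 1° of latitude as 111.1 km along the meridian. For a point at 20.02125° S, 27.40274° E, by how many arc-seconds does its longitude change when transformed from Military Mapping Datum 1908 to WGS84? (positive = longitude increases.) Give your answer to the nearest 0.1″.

Δλ = 3.4″

sin φ = -0.342369, cos φ = 0.939566, sin λ = 0.460242, cos λ = 0.887793.
East component: ΔE = −sin λ·ΔX + cos λ·ΔY = −(0.460242)(182.6) + (0.887793)(206.1) = 98.93 m.
1° of latitude spans 111100 m; at latitude φ, 1° of longitude spans that × cos φ = 104385.8 m, so Δλ = 98.93 / 104385.8 × 3600 = 3.412″.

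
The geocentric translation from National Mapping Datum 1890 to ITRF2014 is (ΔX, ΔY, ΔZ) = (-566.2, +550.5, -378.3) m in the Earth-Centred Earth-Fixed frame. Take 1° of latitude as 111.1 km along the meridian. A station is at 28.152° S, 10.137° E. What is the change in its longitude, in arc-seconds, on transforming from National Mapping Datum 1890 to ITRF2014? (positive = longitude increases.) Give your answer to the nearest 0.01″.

Δλ = 23.58″

sin φ = -0.471812, cos φ = 0.881699, sin λ = 0.176002, cos λ = 0.984390.
East component: ΔE = −sin λ·ΔX + cos λ·ΔY = −(0.176002)(-566.2) + (0.984390)(550.5) = 641.56 m.
1° of latitude spans 111100 m; at latitude φ, 1° of longitude spans that × cos φ = 97956.8 m, so Δλ = 641.56 / 97956.8 × 3600 = 23.578″.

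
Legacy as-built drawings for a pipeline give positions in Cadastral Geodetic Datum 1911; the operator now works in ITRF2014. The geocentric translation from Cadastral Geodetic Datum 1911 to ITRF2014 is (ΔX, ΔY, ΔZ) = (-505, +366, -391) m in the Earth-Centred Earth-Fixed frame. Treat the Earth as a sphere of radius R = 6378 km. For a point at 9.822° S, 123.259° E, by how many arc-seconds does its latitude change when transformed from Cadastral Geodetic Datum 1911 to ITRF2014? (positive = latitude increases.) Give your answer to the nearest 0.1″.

Δφ = -9.2″

sin φ = -0.170588, cos φ = 0.985342, sin λ = 0.836200, cos λ = -0.548425.
North component: ΔN = −sin φ cos λ·ΔX − sin φ sin λ·ΔY + cos φ·ΔZ = −(-0.170588)(-0.548425)(-505) − (-0.170588)(0.836200)(366) + (0.985342)(-391) = -285.82 m.
1° of latitude spans πR/180 = 111317 m, so Δφ = -285.82 / 111317 × 3600 = -9.243″.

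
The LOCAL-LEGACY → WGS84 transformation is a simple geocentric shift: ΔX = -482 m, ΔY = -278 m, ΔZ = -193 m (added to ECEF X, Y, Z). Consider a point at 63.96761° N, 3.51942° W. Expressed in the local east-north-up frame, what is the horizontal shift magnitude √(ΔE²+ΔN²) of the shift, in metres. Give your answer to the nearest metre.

452 m

The local east axis at (φ, λ) is (−sin λ, cos λ, 0), so ΔE = −sin(-3.51942°)·(-482) + cos(-3.51942°)·(-278) = -307.06 m.
The local north axis is (−sin φ cos λ, −sin φ sin λ, cos φ), giving ΔN = 432.282 − 15.334 − 84.704 = 332.24 m.
Horizontal magnitude = √(ΔE² + ΔN²) = √((-307.06)² + 332.24²) = 452.41 m.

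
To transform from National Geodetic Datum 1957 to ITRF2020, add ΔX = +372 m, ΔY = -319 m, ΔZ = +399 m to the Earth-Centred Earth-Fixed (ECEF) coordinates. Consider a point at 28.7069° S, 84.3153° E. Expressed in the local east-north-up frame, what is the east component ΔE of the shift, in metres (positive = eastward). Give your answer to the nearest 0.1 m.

ΔE = -401.8 m

At φ = -28.7069°, λ = 84.3153°: sin φ = -0.480329, cos φ = 0.877088, sin λ = 0.995082, cos λ = 0.099054.
ΔE = −sin λ·ΔX + cos λ·ΔY = −(0.995082)·(372) + (0.099054)·(-319) = -401.77 m.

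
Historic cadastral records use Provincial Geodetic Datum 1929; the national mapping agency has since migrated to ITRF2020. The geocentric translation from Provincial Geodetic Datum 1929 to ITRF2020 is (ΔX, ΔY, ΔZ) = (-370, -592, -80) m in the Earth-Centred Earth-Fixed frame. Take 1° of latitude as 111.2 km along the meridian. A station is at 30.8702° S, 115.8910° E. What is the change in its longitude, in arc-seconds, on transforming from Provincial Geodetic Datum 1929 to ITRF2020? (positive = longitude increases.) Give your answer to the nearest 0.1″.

Δλ = 22.3″

sin φ = -0.513095, cos φ = 0.858332, sin λ = 0.899626, cos λ = -0.436660.
East component: ΔE = −sin λ·ΔX + cos λ·ΔY = −(0.899626)(-370) + (-0.436660)(-592) = 591.36 m.
1° of latitude spans 111200 m; at latitude φ, 1° of longitude spans that × cos φ = 95446.5 m, so Δλ = 591.36 / 95446.5 × 3600 = 22.305″.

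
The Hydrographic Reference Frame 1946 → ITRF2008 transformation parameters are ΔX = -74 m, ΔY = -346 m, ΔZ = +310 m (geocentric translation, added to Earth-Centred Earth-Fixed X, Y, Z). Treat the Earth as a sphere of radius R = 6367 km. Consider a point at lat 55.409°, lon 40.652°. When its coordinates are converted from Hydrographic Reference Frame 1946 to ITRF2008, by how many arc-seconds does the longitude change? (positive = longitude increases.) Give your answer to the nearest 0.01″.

sin φ = 0.823226, cos φ = 0.567714, sin λ = 0.651463, cos λ = 0.758680.
East component: ΔE = −sin λ·ΔX + cos λ·ΔY = −(0.651463)(-74) + (0.758680)(-346) = -214.30 m.
1° of latitude spans πR/180 = 111125 m; at latitude φ, 1° of longitude spans that × cos φ = 63087.3 m, so Δλ = -214.30 / 63087.3 × 3600 = -12.228″.

Δλ = -12.23″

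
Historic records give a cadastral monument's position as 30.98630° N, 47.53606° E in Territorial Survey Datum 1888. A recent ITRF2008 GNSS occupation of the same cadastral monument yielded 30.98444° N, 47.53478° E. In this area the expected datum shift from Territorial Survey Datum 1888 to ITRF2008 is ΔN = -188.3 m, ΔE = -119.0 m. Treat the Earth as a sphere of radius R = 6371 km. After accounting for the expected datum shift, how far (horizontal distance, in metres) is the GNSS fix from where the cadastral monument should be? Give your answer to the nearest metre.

Observed coordinate differences: Δφ = -0.00186°, Δλ = -0.00128°.
Converting to metres (1° lat = 111195 m, cos φ = 0.857290): observed ΔN = -206.8 m, observed ΔE = -122.0 m.
Subtracting the expected shift leaves a residual of -206.8 − (-188.3) = -18.5 m north and -122.0 − (-119.0) = -3.0 m east.
Residual distance = √((-18.5)² + (-3.0)²) = 18.8 m.

19 m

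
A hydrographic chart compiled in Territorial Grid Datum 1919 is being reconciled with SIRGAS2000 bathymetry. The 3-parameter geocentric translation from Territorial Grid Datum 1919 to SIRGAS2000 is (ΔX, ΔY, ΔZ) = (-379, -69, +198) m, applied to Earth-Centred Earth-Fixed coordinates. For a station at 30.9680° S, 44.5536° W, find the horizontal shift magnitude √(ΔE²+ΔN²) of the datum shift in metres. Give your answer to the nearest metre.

320 m

The local east axis at (φ, λ) is (−sin λ, cos λ, 0), so ΔE = −sin(-44.5536°)·(-379) + cos(-44.5536°)·(-69) = -315.07 m.
The local north axis is (−sin φ cos λ, −sin φ sin λ, cos φ), giving ΔN = -138.969 + 24.909 + 169.776 = 55.72 m.
Horizontal magnitude = √(ΔE² + ΔN²) = √((-315.07)² + 55.72²) = 319.95 m.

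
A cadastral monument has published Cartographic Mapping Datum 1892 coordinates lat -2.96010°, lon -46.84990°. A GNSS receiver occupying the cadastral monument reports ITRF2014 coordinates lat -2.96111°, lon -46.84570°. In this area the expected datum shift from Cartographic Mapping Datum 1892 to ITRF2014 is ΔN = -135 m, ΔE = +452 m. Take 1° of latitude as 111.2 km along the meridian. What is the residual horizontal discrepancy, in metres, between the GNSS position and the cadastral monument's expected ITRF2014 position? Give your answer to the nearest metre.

27 m

Observed coordinate differences: Δφ = -0.00101°, Δλ = +0.00420°.
Converting to metres (1° lat = 111200 m, cos φ = 0.998666): observed ΔN = -112.3 m, observed ΔE = 466.4 m.
Subtracting the expected shift leaves a residual of -112.3 − (-135) = 22.7 m north and 466.4 − (452) = 14.4 m east.
Residual distance = √(22.7² + 14.4²) = 26.9 m.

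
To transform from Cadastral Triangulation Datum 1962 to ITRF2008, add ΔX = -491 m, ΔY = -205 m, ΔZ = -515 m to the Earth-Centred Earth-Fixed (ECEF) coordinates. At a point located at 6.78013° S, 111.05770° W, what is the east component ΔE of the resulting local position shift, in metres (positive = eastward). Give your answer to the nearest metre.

ΔE = -385 m

The local east axis at (φ, λ) is (−sin λ, cos λ, 0), so ΔE = −sin(-111.05770°)·(-491) + cos(-111.05770°)·(-205) = -384.55 m.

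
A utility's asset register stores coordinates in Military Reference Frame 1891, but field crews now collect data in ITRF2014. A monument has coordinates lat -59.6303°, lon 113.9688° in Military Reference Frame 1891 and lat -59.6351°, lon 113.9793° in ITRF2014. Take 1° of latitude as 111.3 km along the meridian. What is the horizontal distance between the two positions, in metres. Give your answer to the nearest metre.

Δφ = -59.6351° − -59.6303° = -0.0048°; Δλ = 113.9793° − 113.9688° = +0.0105°.
ΔN = Δφ × 111300 = -534.2 m; ΔE = Δλ × 111300 × cos(-59.6303°) = +0.0105 × 111300 × 0.505578 = 590.8 m.
Distance = √(ΔE² + ΔN²) = √(590.8² + (-534.2)²) = 796.6 m.

797 m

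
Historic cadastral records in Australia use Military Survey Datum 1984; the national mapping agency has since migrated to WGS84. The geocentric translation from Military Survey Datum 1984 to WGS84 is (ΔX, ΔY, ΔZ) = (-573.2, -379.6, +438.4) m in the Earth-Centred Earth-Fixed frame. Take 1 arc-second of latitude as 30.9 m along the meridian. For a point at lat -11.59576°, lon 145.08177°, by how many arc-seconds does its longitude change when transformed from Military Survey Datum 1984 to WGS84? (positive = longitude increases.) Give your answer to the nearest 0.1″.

sin φ = -0.201005, cos φ = 0.979590, sin λ = 0.572407, cos λ = -0.819970.
East component: ΔE = −sin λ·ΔX + cos λ·ΔY = −(0.572407)(-573.2) + (-0.819970)(-379.6) = 639.36 m.
1° of latitude spans 3600 × 30.90 = 111240 m; at latitude φ, 1° of longitude spans that × cos φ = 108969.6 m, so Δλ = 639.36 / 108969.6 × 3600 = 21.123″.

Δλ = 21.1″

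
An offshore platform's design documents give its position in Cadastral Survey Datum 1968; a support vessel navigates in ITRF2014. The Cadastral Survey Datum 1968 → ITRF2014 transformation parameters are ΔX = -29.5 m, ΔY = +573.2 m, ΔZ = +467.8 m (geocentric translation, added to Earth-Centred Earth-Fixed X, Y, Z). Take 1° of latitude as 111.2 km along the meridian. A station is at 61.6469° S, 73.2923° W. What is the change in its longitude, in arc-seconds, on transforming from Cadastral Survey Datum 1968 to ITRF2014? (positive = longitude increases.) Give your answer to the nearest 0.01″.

Δλ = 9.31″

sin φ = -0.880038, cos φ = 0.474904, sin λ = -0.957784, cos λ = 0.287489.
East component: ΔE = −sin λ·ΔX + cos λ·ΔY = −(-0.957784)(-29.5) + (0.287489)(573.2) = 136.53 m.
1° of latitude spans 111200 m; at latitude φ, 1° of longitude spans that × cos φ = 52809.3 m, so Δλ = 136.53 / 52809.3 × 3600 = 9.308″.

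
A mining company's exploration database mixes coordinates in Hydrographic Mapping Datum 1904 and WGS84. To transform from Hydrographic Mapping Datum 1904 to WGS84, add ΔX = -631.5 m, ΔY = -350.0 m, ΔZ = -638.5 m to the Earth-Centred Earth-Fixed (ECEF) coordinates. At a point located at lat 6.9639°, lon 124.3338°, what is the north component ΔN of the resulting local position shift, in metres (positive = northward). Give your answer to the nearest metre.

ΔN = -642 m

At φ = 6.9639°, λ = 124.3338°: sin φ = 0.121244, cos φ = 0.992623, sin λ = 0.825766, cos λ = -0.564013.
ΔN = −sin φ cos λ·ΔX − sin φ sin λ·ΔY + cos φ·ΔZ = −(0.121244)(-0.564013)(-631.5) − (0.121244)(0.825766)(-350.0) + (0.992623)(-638.5) = -641.93 m.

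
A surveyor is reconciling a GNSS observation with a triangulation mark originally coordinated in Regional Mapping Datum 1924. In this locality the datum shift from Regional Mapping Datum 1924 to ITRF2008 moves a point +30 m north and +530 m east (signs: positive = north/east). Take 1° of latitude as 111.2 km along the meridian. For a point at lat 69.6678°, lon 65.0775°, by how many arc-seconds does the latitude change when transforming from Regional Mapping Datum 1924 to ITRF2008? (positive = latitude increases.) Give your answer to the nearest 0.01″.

Δφ = 0.97″

1° of latitude = 111.2 km, so Δφ = 30.0 / 111200 = 0.0002698° = 0.971″.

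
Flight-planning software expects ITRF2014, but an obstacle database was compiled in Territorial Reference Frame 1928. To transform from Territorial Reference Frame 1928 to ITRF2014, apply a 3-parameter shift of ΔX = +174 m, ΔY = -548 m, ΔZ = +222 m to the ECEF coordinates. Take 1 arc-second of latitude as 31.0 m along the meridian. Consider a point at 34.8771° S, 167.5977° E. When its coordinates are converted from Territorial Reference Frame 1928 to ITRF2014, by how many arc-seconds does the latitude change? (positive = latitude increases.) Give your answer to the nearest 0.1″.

Δφ = 0.6″

sin φ = -0.571818, cos φ = 0.820380, sin λ = 0.214775, cos λ = -0.976664.
North component: ΔN = −sin φ cos λ·ΔX − sin φ sin λ·ΔY + cos φ·ΔZ = −(-0.571818)(-0.976664)(174) − (-0.571818)(0.214775)(-548) + (0.820380)(222) = 17.65 m.
1° of latitude spans 3600 × 31.00 = 111600 m, so Δφ = 17.65 / 111600 × 3600 = 0.569″.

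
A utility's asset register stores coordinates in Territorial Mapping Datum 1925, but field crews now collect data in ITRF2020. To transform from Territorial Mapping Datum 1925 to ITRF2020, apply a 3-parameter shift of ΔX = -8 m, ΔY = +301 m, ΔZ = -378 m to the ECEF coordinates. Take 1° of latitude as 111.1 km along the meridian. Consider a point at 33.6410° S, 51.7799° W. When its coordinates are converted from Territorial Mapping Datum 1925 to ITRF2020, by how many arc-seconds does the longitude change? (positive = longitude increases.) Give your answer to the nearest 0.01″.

sin φ = -0.553987, cos φ = 0.832525, sin λ = -0.785640, cos λ = 0.618684.
East component: ΔE = −sin λ·ΔX + cos λ·ΔY = −(-0.785640)(-8) + (0.618684)(301) = 179.94 m.
1° of latitude spans 111100 m; at latitude φ, 1° of longitude spans that × cos φ = 92493.5 m, so Δλ = 179.94 / 92493.5 × 3600 = 7.004″.

Δλ = 7.00″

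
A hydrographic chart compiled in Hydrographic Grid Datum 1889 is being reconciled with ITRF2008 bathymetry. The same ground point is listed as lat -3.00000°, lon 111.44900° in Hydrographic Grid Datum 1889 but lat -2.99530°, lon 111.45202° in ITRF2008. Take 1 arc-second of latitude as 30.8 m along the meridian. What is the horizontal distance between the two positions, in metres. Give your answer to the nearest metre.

619 m

Δφ = -2.99530° − -3.00000° = +0.00470°; Δλ = 111.45202° − 111.44900° = +0.00302°.
1° of latitude = 3600 × 30.80 = 110880 m.
ΔN = Δφ × 110880 = 521.1 m; ΔE = Δλ × 110880 × cos(-3.00000°) = +0.00302 × 110880 × 0.998630 = 334.4 m.
Distance = √(ΔE² + ΔN²) = √(334.4² + 521.1²) = 619.2 m.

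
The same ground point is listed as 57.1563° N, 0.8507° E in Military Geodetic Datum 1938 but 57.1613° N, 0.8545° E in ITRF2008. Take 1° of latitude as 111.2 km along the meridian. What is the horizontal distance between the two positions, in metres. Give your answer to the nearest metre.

Δφ = 57.1613° − 57.1563° = +0.0050°; Δλ = 0.8545° − 0.8507° = +0.0038°.
ΔN = Δφ × 111200 = 556.0 m; ΔE = Δλ × 111200 × cos(57.1563°) = +0.0038 × 111200 × 0.542349 = 229.2 m.
Distance = √(ΔE² + ΔN²) = √(229.2² + 556.0²) = 601.4 m.

601 m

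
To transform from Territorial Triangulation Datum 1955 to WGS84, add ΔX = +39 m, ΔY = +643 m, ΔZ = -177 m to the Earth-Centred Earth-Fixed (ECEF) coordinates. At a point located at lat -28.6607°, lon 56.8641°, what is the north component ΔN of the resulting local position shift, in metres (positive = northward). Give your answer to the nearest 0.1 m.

At φ = -28.6607°, λ = 56.8641°: sin φ = -0.479622, cos φ = 0.877475, sin λ = 0.837376, cos λ = 0.546627.
ΔN = −sin φ cos λ·ΔX − sin φ sin λ·ΔY + cos φ·ΔZ = −(-0.479622)(0.546627)(39) − (-0.479622)(0.837376)(643) + (0.877475)(-177) = 113.16 m.

ΔN = 113.2 m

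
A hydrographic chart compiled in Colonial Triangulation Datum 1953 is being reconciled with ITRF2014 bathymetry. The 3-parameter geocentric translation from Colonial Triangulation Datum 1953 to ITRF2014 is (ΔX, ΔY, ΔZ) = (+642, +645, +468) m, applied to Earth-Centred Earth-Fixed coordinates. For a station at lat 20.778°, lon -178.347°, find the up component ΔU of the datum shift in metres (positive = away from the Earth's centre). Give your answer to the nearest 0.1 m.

ΔU = -451.4 m

The local up (radial) axis is (cos φ cos λ, cos φ sin λ, sin φ), giving ΔU = -599.996 − 17.396 + 166.022 = -451.37 m.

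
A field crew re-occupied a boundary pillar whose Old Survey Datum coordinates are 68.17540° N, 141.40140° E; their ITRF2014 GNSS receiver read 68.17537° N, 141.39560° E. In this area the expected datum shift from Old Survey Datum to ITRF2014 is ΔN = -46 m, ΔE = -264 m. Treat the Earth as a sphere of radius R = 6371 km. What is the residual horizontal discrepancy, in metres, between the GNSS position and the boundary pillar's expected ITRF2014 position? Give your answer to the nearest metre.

Observed coordinate differences: Δφ = -0.00003°, Δλ = -0.00580°.
Converting to metres (1° lat = 111195 m, cos φ = 0.371766): observed ΔN = -3.3 m, observed ΔE = -239.8 m.
Subtracting the expected shift leaves a residual of -3.3 − (-46) = 42.7 m north and -239.8 − (-264) = 24.2 m east.
Residual distance = √(42.7² + 24.2²) = 49.1 m.

49 m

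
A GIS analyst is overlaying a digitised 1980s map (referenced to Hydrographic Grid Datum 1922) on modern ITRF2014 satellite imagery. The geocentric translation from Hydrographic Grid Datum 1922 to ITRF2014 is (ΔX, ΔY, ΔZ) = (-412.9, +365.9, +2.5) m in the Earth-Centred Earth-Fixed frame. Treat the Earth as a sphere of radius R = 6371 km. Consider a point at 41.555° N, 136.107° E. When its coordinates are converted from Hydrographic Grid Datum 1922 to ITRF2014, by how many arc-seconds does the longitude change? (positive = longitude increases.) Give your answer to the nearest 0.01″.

sin φ = 0.663339, cos φ = 0.748319, sin λ = 0.693314, cos λ = -0.720636.
East component: ΔE = −sin λ·ΔX + cos λ·ΔY = −(0.693314)(-412.9) + (-0.720636)(365.9) = 22.59 m.
1° of latitude spans πR/180 = 111195 m; at latitude φ, 1° of longitude spans that × cos φ = 83209.3 m, so Δλ = 22.59 / 83209.3 × 3600 = 0.977″.

Δλ = 0.98″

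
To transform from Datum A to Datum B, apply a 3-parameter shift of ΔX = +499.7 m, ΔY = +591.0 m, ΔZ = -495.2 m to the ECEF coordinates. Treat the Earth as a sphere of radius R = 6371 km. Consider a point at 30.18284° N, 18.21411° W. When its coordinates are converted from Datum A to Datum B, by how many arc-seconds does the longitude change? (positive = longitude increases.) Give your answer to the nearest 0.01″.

sin φ = 0.502761, cos φ = 0.864425, sin λ = -0.312569, cos λ = 0.949895.
East component: ΔE = −sin λ·ΔX + cos λ·ΔY = −(-0.312569)(499.7) + (0.949895)(591.0) = 717.58 m.
1° of latitude spans πR/180 = 111195 m; at latitude φ, 1° of longitude spans that × cos φ = 96119.7 m, so Δλ = 717.58 / 96119.7 × 3600 = 26.876″.

Δλ = 26.88″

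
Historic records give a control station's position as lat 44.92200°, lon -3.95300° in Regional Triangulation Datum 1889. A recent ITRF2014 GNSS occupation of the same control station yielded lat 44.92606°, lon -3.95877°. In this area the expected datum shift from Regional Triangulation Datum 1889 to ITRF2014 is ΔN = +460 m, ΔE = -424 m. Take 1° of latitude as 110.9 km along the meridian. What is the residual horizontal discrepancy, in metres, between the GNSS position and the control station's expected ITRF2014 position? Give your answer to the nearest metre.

Observed coordinate differences: Δφ = +0.00406°, Δλ = -0.00577°.
Converting to metres (1° lat = 110900 m, cos φ = 0.708069): observed ΔN = 450.3 m, observed ΔE = -453.1 m.
Subtracting the expected shift leaves a residual of 450.3 − (460) = -9.7 m north and -453.1 − (-424) = -29.1 m east.
Residual distance = √((-9.7)² + (-29.1)²) = 30.7 m.

31 m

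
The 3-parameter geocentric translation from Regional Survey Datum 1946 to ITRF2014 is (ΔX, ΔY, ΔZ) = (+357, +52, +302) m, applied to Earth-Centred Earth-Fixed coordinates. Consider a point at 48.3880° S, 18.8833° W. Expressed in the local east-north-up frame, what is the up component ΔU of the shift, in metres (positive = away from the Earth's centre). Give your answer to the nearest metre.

ΔU = -13 m

The local up (radial) axis is (cos φ cos λ, cos φ sin λ, sin φ), giving ΔU = 224.318 − 11.176 − 225.793 = -12.65 m.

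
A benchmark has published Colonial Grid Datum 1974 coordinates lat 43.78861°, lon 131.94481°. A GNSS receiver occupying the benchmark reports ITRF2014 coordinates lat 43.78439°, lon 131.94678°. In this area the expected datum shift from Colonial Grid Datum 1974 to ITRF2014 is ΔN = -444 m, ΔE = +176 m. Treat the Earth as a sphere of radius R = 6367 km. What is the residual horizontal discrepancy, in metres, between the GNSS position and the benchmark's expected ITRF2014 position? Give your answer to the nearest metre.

Observed coordinate differences: Δφ = -0.00422°, Δλ = +0.00197°.
Converting to metres (1° lat = 111125 m, cos φ = 0.721898): observed ΔN = -468.9 m, observed ΔE = 158.0 m.
Subtracting the expected shift leaves a residual of -468.9 − (-444) = -24.9 m north and 158.0 − (176) = -18.0 m east.
Residual distance = √((-24.9)² + (-18.0)²) = 30.7 m.

31 m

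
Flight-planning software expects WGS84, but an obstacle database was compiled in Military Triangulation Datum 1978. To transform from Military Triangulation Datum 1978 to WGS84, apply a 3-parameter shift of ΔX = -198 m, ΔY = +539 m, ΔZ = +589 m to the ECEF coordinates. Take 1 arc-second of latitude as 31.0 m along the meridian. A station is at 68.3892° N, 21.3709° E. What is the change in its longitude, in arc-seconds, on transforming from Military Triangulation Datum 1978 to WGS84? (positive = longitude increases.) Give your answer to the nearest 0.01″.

Δλ = 50.28″

sin φ = 0.929707, cos φ = 0.368300, sin λ = 0.364404, cos λ = 0.931241.
East component: ΔE = −sin λ·ΔX + cos λ·ΔY = −(0.364404)(-198) + (0.931241)(539) = 574.09 m.
1° of latitude spans 3600 × 31.00 = 111600 m; at latitude φ, 1° of longitude spans that × cos φ = 41102.3 m, so Δλ = 574.09 / 41102.3 × 3600 = 50.283″.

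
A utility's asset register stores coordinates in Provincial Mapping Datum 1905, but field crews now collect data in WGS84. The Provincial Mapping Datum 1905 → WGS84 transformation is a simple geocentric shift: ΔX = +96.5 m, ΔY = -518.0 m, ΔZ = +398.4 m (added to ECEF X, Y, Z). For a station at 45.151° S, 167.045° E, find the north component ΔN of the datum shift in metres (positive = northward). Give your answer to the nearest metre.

The local north axis is (−sin φ cos λ, −sin φ sin λ, cos φ), giving ΔN = -66.674 − 82.331 + 280.968 = 131.96 m.

ΔN = 132 m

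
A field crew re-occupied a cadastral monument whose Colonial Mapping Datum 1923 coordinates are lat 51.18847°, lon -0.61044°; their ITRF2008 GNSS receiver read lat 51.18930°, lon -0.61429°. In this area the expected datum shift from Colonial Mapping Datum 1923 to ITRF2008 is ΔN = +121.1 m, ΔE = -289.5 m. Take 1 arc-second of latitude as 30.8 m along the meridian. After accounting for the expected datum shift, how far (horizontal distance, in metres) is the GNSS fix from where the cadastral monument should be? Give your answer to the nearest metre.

Observed coordinate differences: Δφ = +0.00083°, Δλ = -0.00385°.
Converting to metres (1° lat = 110880 m, cos φ = 0.626761): observed ΔN = 92.0 m, observed ΔE = -267.6 m.
Subtracting the expected shift leaves a residual of 92.0 − (121.1) = -29.1 m north and -267.6 − (-289.5) = 21.9 m east.
Residual distance = √((-29.1)² + 21.9²) = 36.4 m.

36 m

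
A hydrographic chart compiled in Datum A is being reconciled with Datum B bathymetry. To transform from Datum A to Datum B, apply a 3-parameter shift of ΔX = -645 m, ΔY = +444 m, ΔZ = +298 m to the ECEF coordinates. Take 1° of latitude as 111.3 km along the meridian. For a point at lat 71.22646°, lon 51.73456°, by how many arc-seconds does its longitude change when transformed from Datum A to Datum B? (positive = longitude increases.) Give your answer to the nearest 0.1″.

Δλ = 78.5″

sin φ = 0.946798, cos φ = 0.321828, sin λ = 0.785150, cos λ = 0.619306.
East component: ΔE = −sin λ·ΔX + cos λ·ΔY = −(0.785150)(-645) + (0.619306)(444) = 781.39 m.
1° of latitude spans 111300 m; at latitude φ, 1° of longitude spans that × cos φ = 35819.5 m, so Δλ = 781.39 / 35819.5 × 3600 = 78.533″.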